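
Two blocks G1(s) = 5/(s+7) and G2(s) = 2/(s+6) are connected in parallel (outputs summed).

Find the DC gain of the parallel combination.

Parallel: G_eq = G1 + G2. DC gain = G1(0) + G2(0) = 5/7 + 2/6 = 0.7143 + 0.3333 = 1.0476.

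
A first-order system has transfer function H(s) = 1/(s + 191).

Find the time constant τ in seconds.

For H(s) = 1/(s + 1/τ), the pole is at -1/τ = -191, so τ = 1/191 = 0.0052 s.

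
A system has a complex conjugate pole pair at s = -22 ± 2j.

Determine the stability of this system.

Real part of poles is -22 (< 0, left half-plane). Stable.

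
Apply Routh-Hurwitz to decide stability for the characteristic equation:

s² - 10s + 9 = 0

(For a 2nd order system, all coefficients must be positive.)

Coefficients: 1, -10, 9. b=-10 not positive, so system is unstable.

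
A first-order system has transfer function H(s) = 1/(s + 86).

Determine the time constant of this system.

For H(s) = 1/(s + 1/τ), the pole is at -1/τ = -86, so τ = 1/86 = 0.0116 s.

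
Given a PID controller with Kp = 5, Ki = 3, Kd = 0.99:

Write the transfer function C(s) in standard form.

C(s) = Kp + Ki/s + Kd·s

Substituting values: C(s) = 5 + 3/s + 0.99s = (0.99s² + 5s + 3)/s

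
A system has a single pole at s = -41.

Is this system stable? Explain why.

Pole at s = -41 is in the left half-plane. Stable.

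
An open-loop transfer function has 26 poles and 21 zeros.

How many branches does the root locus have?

Root locus has n branches where n = number of poles = 26.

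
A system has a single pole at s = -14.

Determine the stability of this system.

Pole at s = -14 is in the left half-plane. Stable.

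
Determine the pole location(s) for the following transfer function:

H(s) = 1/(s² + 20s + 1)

Discriminant = 20² - 4×1×1 = 400 - 4 = 396 > 0, so two distinct real poles. Using quadratic formula: s = (-20 ± √396)/(2×1) = (-20 ± √396)/2, with √396 ≈ 19.8997. s₁ ≈ -0.0501, s₂ ≈ -19.9499. Poles: s₁ = -0.0501, s₂ = -19.9499.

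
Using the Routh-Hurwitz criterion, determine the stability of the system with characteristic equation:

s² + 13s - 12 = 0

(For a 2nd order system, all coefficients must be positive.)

Coefficients: 1, 13, -12. c=-12 not positive, so system is unstable.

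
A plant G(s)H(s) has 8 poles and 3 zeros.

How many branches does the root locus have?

Root locus has n branches where n = number of poles = 8.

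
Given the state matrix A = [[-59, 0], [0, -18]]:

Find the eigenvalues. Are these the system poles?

For diagonal matrix, eigenvalues are diagonal entries: λ₁ = -59, λ₂ = -18. Eigenvalues of A = system poles.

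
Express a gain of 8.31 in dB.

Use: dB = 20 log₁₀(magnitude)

dB = 20 log₁₀(8.31) = 18.4 dB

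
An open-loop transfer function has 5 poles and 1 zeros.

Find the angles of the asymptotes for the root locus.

n - m = 5 - 1 = 4. Angles: θk = (2k + 1)·180°/4 = 45°, 135°, 225°, 315°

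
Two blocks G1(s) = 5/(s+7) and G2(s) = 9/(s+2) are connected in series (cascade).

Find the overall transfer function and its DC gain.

Series: multiply transfer functions. G_eq = 5/(s+7) × 9/(s+2) = 45/((s+7)(s+2)). DC gain = 45/(7×2) = 3.2143.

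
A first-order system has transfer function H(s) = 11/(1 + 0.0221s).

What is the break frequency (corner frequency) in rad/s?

Corner frequency = 1/τ = 1/0.0221 = 45.249 rad/s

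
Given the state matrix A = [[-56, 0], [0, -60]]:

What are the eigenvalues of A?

For diagonal matrix, eigenvalues are diagonal entries: λ₁ = -56, λ₂ = -60.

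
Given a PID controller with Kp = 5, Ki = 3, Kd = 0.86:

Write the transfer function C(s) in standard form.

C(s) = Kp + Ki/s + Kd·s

Substituting values: C(s) = 5 + 3/s + 0.86s = (0.86s² + 5s + 3)/s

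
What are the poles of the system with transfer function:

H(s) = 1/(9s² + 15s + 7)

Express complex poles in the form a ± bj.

Discriminant = 15² - 4×9×7 = 225 - 252 = -27 < 0, so the poles are a complex conjugate pair s = (-15 ± j√27)/(2×9). Real part = -15/(2×9) = -15/18 ≈ -0.8333; imaginary part = ±√27/(2×9) ≈ 0.2887. Poles: s = -0.8333 ± 0.2887j.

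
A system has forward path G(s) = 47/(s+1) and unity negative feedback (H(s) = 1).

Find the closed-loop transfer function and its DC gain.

T(s) = G/(1+GH) = [47/(s+1)] / [1 + 47/(s+1)] = 47/(s+1+47) = 47/(s+48). DC gain = 47/48 = 0.9792.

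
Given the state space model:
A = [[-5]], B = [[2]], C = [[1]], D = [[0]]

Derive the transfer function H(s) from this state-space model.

(sI - A)⁻¹ = 1/(s + 5). H(s) = 1 × 2/(s + 5) + 0 = 2/(s + 5).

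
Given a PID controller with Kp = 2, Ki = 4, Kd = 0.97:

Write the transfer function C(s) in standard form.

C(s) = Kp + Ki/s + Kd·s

Substituting values: C(s) = 2 + 4/s + 0.97s = (0.97s² + 2s + 4)/s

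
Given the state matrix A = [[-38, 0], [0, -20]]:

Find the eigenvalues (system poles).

For diagonal matrix, eigenvalues are diagonal entries: λ₁ = -38, λ₂ = -20.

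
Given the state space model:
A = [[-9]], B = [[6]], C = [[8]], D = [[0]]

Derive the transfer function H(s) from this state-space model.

(sI - A)⁻¹ = 1/(s + 9). H(s) = 8 × 6/(s + 9) + 0 = 48/(s + 9).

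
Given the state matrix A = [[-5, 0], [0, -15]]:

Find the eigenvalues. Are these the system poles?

For diagonal matrix, eigenvalues are diagonal entries: λ₁ = -5, λ₂ = -15. Eigenvalues of A = system poles.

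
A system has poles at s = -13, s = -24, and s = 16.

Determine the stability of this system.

Pole(s) at s = 16 are not in the left half-plane. System is unstable.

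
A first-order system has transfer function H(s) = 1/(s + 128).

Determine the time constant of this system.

For H(s) = 1/(s + 1/τ), the pole is at -1/τ = -128, so τ = 1/128 = 0.0078125 s.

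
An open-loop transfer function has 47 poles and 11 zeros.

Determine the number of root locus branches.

Root locus has n branches where n = number of poles = 47.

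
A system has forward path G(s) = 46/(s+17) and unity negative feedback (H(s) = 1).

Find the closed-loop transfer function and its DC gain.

T(s) = G/(1+GH) = [46/(s+17)] / [1 + 46/(s+17)] = 46/(s+17+46) = 46/(s+63). DC gain = 46/63 = 0.7302.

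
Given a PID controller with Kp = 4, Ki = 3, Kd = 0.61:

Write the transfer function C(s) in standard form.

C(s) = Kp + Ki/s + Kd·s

Substituting values: C(s) = 4 + 3/s + 0.61s = (0.61s² + 4s + 3)/s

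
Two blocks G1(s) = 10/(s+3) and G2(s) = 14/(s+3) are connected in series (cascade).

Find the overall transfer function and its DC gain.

Series: multiply transfer functions. G_eq = 10/(s+3) × 14/(s+3) = 140/((s+3)(s+3)). DC gain = 140/(3×3) = 15.5556.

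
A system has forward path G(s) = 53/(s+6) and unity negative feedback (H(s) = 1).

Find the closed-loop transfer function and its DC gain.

T(s) = G/(1+GH) = [53/(s+6)] / [1 + 53/(s+6)] = 53/(s+6+53) = 53/(s+59). DC gain = 53/59 = 0.8983.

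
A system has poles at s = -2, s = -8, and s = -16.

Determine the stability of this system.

All poles are in the left half-plane. System is stable.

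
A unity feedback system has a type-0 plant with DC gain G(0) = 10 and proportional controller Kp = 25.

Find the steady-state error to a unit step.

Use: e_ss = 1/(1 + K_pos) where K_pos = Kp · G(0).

K_pos = Kp · G(0) = 25 × 10 = 250. e_ss = 1/(1 + 250) = 0.0040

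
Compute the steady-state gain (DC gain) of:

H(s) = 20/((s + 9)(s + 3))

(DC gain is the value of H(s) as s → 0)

DC gain = H(0) = 20/(9 × 3) = 20/27 = 0.7407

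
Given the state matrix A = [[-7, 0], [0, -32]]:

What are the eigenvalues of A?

For diagonal matrix, eigenvalues are diagonal entries: λ₁ = -7, λ₂ = -32.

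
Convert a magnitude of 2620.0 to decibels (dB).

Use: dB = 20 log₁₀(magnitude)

dB = 20 log₁₀(2620.0) = 68.4 dB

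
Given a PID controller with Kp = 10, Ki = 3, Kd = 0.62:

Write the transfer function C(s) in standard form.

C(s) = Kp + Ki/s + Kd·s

Substituting values: C(s) = 10 + 3/s + 0.62s = (0.62s² + 10s + 3)/s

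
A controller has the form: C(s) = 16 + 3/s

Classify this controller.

This is a Proportional-Integral (PI) controller.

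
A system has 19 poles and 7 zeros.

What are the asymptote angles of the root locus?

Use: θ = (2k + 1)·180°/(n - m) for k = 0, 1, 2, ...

n - m = 19 - 7 = 12. Angles: θk = (2k + 1)·180°/12 = 15°, 45°, 75°, 105°, 135°, 165°, 195°, 225°, 255°, 285°, 315°, 345°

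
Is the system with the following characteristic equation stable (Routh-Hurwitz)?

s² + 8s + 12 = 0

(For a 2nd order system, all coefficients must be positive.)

Coefficients: 1, 8, 12. All positive, so system is stable.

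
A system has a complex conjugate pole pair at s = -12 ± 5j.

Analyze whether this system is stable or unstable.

Real part of poles is -12 (< 0, left half-plane). Stable.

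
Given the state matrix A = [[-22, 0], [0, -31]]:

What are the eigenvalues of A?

For diagonal matrix, eigenvalues are diagonal entries: λ₁ = -22, λ₂ = -31.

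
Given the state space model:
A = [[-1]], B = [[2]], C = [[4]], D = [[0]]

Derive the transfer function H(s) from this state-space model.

(sI - A)⁻¹ = 1/(s + 1). H(s) = 4 × 2/(s + 1) + 0 = 8/(s + 1).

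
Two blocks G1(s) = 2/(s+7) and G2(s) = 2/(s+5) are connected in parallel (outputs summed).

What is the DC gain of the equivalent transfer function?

Parallel: G_eq = G1 + G2. DC gain = G1(0) + G2(0) = 2/7 + 2/5 = 0.2857 + 0.4 = 0.6857.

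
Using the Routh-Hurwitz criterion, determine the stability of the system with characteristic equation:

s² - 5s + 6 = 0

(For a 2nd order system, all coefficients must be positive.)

Coefficients: 1, -5, 6. b=-5 not positive, so system is unstable.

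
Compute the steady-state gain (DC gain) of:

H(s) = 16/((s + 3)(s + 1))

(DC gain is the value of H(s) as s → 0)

DC gain = H(0) = 16/(3 × 1) = 16/3 = 5.3333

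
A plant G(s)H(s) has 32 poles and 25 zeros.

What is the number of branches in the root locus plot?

Root locus has n branches where n = number of poles = 32.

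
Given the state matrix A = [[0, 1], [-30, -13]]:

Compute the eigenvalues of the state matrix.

det(A - λI) = λ² - (-13)λ + 30 = (λ - (-10))(λ - (-3)). Eigenvalues: -10, -3.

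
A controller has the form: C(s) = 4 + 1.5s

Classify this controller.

This is a Proportional-Derivative (PD) controller.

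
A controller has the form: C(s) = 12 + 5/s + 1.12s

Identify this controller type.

This is a Proportional-Integral-Derivative (PID) controller.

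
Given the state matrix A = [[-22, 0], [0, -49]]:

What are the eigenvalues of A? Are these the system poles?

For diagonal matrix, eigenvalues are diagonal entries: λ₁ = -22, λ₂ = -49. Eigenvalues of A = system poles.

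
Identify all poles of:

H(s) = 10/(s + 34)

Pole is where denominator = 0: s + 34 = 0, so s = -34.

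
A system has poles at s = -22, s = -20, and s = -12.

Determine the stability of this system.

All poles are in the left half-plane. System is stable.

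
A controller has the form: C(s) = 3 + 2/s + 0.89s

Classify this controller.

This is a Proportional-Integral-Derivative (PID) controller.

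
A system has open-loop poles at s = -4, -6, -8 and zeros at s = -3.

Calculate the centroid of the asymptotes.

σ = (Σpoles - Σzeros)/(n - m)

σ = (Σpoles - Σzeros)/(n - m) = (-18 - (-3))/(3 - 1) = -15/2 = -7.5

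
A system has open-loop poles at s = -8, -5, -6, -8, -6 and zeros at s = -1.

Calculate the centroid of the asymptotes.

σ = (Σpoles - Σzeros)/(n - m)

σ = (Σpoles - Σzeros)/(n - m) = (-33 - (-1))/(5 - 1) = -32/4 = -8.0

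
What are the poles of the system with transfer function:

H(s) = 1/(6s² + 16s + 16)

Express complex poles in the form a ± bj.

Discriminant = 16² - 4×6×16 = 256 - 384 = -128 < 0, so the poles are a complex conjugate pair s = (-16 ± j√128)/(2×6). Real part = -16/(2×6) = -16/12 ≈ -1.3333; imaginary part = ±√128/(2×6) ≈ 0.9428. Poles: s = -1.3333 ± 0.9428j.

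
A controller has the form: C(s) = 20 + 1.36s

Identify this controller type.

This is a Proportional-Derivative (PD) controller.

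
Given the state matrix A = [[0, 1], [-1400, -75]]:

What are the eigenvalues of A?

det(A - λI) = λ² - (-75)λ + 1400 = (λ - (-40))(λ - (-35)). Eigenvalues: -40, -35.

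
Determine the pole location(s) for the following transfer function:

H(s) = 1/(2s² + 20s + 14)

Discriminant = 20² - 4×2×14 = 400 - 112 = 288 > 0, so two distinct real poles. Using quadratic formula: s = (-20 ± √288)/(2×2) = (-20 ± √288)/4, with √288 ≈ 16.9706. s₁ ≈ -0.7574, s₂ ≈ -9.2426. Poles: s₁ = -0.7574, s₂ = -9.2426.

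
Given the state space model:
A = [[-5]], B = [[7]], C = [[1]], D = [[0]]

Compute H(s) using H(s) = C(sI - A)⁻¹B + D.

(sI - A)⁻¹ = 1/(s + 5). H(s) = 1 × 7/(s + 5) + 0 = 7/(s + 5).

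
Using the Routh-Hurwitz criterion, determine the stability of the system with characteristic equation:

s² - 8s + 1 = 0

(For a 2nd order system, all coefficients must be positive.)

Coefficients: 1, -8, 1. b=-8 not positive, so system is unstable.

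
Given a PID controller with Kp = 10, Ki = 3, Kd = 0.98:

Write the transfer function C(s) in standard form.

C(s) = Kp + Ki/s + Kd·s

Substituting values: C(s) = 10 + 3/s + 0.98s = (0.98s² + 10s + 3)/s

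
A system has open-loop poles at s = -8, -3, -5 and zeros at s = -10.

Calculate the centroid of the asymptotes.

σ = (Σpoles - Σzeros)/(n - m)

σ = (Σpoles - Σzeros)/(n - m) = (-16 - (-10))/(3 - 1) = -6/2 = -3.0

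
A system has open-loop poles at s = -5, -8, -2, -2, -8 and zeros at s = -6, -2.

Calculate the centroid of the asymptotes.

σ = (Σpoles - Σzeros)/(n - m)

σ = (Σpoles - Σzeros)/(n - m) = (-25 - (-8))/(5 - 2) = -17/3 = -5.67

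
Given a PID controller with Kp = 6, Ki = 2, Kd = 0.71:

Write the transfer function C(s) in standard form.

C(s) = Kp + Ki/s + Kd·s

Substituting values: C(s) = 6 + 2/s + 0.71s = (0.71s² + 6s + 2)/s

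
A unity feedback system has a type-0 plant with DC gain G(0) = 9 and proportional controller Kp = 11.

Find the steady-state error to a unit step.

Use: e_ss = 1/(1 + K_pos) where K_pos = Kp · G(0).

K_pos = Kp · G(0) = 11 × 9 = 99. e_ss = 1/(1 + 99) = 0.01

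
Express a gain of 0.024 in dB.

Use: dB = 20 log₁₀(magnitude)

dB = 20 log₁₀(0.024) = -32.4 dB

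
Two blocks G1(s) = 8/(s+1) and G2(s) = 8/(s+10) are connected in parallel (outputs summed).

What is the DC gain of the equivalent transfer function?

Parallel: G_eq = G1 + G2. DC gain = G1(0) + G2(0) = 8/1 + 8/10 = 8 + 0.8 = 8.8.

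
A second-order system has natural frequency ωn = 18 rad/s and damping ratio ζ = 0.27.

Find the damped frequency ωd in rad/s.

ωd = ωn√(1 - ζ²) = 18√(1 - 0.27²) = 17.33 rad/s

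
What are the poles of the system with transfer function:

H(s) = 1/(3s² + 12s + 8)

Discriminant = 12² - 4×3×8 = 144 - 96 = 48 > 0, so two distinct real poles. Using quadratic formula: s = (-12 ± √48)/(2×3) = (-12 ± √48)/6, with √48 ≈ 6.9282. s₁ ≈ -0.8453, s₂ ≈ -3.1547. Poles: s₁ = -0.8453, s₂ = -3.1547.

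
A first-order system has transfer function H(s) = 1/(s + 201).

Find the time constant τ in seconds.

For H(s) = 1/(s + 1/τ), the pole is at -1/τ = -201, so τ = 1/201 = 0.0050 s.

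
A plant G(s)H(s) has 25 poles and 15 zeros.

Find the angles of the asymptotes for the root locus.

n - m = 25 - 15 = 10. Angles: θk = (2k + 1)·180°/10 = 18°, 54°, 90°, 126°, 162°, 198°, 234°, 270°, 306°, 342°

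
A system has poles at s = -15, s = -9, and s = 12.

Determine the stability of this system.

Pole(s) at s = 12 are not in the left half-plane. System is unstable.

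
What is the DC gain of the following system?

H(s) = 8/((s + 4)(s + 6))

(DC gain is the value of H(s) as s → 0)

DC gain = H(0) = 8/(4 × 6) = 8/24 = 0.3333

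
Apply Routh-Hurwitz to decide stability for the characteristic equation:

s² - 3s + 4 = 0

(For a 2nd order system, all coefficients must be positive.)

Coefficients: 1, -3, 4. b=-3 not positive, so system is unstable.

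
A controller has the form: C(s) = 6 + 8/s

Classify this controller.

This is a Proportional-Integral (PI) controller.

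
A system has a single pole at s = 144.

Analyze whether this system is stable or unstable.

Pole at s = 144 is in the right half-plane. Unstable.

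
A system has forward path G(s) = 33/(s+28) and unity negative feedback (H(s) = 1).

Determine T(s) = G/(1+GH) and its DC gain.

T(s) = G/(1+GH) = [33/(s+28)] / [1 + 33/(s+28)] = 33/(s+28+33) = 33/(s+61). DC gain = 33/61 = 0.5410.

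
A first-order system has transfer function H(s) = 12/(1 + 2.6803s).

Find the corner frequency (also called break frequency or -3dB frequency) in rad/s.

Corner frequency = 1/τ = 1/2.6803 = 0.373 rad/s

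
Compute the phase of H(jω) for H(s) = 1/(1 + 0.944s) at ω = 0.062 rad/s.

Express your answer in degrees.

Phase = -arctan(ωτ) = -arctan(0.062 × 0.944) = -3.3°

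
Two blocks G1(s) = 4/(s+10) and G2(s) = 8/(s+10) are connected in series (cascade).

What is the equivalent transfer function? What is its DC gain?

Series: multiply transfer functions. G_eq = 4/(s+10) × 8/(s+10) = 32/((s+10)(s+10)). DC gain = 32/(10×10) = 0.32.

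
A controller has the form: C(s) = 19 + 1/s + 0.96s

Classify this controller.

This is a Proportional-Integral-Derivative (PID) controller.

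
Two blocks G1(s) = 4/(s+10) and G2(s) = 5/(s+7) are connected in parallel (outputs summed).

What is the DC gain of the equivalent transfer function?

Parallel: G_eq = G1 + G2. DC gain = G1(0) + G2(0) = 4/10 + 5/7 = 0.4 + 0.7143 = 1.1143.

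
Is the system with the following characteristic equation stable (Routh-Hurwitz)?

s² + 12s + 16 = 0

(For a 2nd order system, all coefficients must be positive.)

Coefficients: 1, 12, 16. All positive, so system is stable.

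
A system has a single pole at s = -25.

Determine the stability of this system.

Pole at s = -25 is in the left half-plane. Stable.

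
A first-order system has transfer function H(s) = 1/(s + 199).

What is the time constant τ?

For H(s) = 1/(s + 1/τ), the pole is at -1/τ = -199, so τ = 1/199 = 0.0050 s.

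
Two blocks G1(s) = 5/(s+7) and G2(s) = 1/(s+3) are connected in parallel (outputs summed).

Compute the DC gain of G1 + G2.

Parallel: G_eq = G1 + G2. DC gain = G1(0) + G2(0) = 5/7 + 1/3 = 0.7143 + 0.3333 = 1.0476.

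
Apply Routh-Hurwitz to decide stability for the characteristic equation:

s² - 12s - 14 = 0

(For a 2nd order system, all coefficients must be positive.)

Coefficients: 1, -12, -14. b=-12, c=-14 not positive, so system is unstable.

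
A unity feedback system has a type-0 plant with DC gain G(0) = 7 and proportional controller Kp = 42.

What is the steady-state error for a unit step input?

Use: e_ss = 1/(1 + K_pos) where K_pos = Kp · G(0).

K_pos = Kp · G(0) = 42 × 7 = 294. e_ss = 1/(1 + 294) = 0.0034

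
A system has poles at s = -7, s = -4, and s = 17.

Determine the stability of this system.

Pole(s) at s = 17 are not in the left half-plane. System is unstable.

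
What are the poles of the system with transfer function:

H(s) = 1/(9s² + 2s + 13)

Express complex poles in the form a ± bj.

Discriminant = 2² - 4×9×13 = 4 - 468 = -464 < 0, so the poles are a complex conjugate pair s = (-2 ± j√464)/(2×9). Real part = -2/(2×9) = -2/18 ≈ -0.1111; imaginary part = ±√464/(2×9) ≈ 1.1967. Poles: s = -0.1111 ± 1.1967j.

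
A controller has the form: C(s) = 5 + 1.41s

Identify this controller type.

This is a Proportional-Derivative (PD) controller.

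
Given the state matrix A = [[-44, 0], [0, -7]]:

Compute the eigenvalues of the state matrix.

For diagonal matrix, eigenvalues are diagonal entries: λ₁ = -44, λ₂ = -7.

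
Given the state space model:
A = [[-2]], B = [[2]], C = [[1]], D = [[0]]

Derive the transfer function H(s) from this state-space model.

(sI - A)⁻¹ = 1/(s + 2). H(s) = 1 × 2/(s + 2) + 0 = 2/(s + 2).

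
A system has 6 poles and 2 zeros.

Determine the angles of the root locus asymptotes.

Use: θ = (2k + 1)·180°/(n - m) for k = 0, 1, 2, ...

n - m = 6 - 2 = 4. Angles: θk = (2k + 1)·180°/4 = 45°, 135°, 225°, 315°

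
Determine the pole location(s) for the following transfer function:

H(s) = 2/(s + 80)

Pole is where denominator = 0: s + 80 = 0, so s = -80.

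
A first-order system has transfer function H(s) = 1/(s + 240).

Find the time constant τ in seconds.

For H(s) = 1/(s + 1/τ), the pole is at -1/τ = -240, so τ = 1/240 = 0.0042 s.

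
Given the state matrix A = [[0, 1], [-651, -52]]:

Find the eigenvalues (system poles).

det(A - λI) = λ² - (-52)λ + 651 = (λ - (-21))(λ - (-31)). Eigenvalues: -21, -31.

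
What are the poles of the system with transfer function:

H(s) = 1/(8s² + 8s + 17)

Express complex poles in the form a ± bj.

Discriminant = 8² - 4×8×17 = 64 - 544 = -480 < 0, so the poles are a complex conjugate pair s = (-8 ± j√480)/(2×8). Real part = -8/(2×8) = -8/16 = -0.5; imaginary part = ±√480/(2×8) ≈ 1.3693. Poles: s = -0.5 ± 1.3693j.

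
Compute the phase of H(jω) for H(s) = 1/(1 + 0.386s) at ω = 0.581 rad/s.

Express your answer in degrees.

Phase = -arctan(ωτ) = -arctan(0.581 × 0.386) = -12.6°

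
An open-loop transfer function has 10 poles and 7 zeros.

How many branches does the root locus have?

Root locus has n branches where n = number of poles = 10.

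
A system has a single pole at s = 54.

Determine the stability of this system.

Pole at s = 54 is in the right half-plane. Unstable.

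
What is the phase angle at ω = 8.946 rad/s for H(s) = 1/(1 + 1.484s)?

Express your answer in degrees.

Phase = -arctan(ωτ) = -arctan(8.946 × 1.484) = -85.7°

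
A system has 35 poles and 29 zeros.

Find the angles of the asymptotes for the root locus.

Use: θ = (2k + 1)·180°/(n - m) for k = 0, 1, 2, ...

n - m = 35 - 29 = 6. Angles: θk = (2k + 1)·180°/6 = 30°, 90°, 150°, 210°, 270°, 330°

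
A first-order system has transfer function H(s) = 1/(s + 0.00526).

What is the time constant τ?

For H(s) = 1/(s + 1/τ), the pole is at -1/τ = -0.00526, so τ = 1/0.00526 = 190.1 s.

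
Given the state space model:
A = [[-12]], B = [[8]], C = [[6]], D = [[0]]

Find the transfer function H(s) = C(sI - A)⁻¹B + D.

(sI - A)⁻¹ = 1/(s + 12). H(s) = 6 × 8/(s + 12) + 0 = 48/(s + 12).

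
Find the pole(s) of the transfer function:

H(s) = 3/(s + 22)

Pole is where denominator = 0: s + 22 = 0, so s = -22.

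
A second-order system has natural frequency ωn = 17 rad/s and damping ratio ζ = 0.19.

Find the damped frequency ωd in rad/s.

ωd = ωn√(1 - ζ²) = 17√(1 - 0.19²) = 16.69 rad/s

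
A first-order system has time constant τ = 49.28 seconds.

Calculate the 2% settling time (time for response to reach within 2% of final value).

For first-order system, 2% settling time ≈ 4τ = 4 × 49.28 = 197.12 s.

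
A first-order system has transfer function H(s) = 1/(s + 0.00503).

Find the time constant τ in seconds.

For H(s) = 1/(s + 1/τ), the pole is at -1/τ = -0.00503, so τ = 1/0.00503 = 198.8 s.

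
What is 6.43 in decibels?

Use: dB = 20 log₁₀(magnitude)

dB = 20 log₁₀(6.43) = 16.2 dB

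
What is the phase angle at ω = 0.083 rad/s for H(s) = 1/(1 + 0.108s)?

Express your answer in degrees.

Phase = -arctan(ωτ) = -arctan(0.083 × 0.108) = -0.5°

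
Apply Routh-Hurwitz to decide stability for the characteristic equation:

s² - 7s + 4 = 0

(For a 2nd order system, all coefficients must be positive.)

Coefficients: 1, -7, 4. b=-7 not positive, so system is unstable.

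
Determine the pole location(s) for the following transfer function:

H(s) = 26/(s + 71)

Pole is where denominator = 0: s + 71 = 0, so s = -71.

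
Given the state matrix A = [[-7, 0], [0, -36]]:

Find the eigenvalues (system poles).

For diagonal matrix, eigenvalues are diagonal entries: λ₁ = -7, λ₂ = -36.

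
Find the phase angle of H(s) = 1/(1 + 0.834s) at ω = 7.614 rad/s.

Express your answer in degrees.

Phase = -arctan(ωτ) = -arctan(7.614 × 0.834) = -81.1°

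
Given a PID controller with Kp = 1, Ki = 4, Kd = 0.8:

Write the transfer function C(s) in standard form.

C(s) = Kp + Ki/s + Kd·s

Substituting values: C(s) = 1 + 4/s + 0.8s = (0.8s² + s + 4)/s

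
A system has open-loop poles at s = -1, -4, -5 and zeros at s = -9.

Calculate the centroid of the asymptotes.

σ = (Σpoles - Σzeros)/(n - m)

σ = (Σpoles - Σzeros)/(n - m) = (-10 - (-9))/(3 - 1) = -1/2 = -0.5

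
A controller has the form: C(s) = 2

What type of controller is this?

This is a Proportional (P) controller.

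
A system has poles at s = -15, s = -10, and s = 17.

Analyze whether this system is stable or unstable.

Pole(s) at s = 17 are not in the left half-plane. System is unstable.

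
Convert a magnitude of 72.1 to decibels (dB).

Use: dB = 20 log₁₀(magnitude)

dB = 20 log₁₀(72.1) = 37.2 dB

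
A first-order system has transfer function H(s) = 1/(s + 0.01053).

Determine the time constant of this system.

For H(s) = 1/(s + 1/τ), the pole is at -1/τ = -0.01053, so τ = 1/0.01053 = 94.97 s.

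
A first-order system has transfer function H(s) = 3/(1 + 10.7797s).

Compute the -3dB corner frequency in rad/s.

Corner frequency = 1/τ = 1/10.7797 = 0.093 rad/s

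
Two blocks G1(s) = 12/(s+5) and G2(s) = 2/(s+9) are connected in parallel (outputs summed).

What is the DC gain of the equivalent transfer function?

Parallel: G_eq = G1 + G2. DC gain = G1(0) + G2(0) = 12/5 + 2/9 = 2.4 + 0.2222 = 2.6222.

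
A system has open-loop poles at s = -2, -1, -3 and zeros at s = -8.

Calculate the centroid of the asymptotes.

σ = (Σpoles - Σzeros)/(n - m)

σ = (Σpoles - Σzeros)/(n - m) = (-6 - (-8))/(3 - 1) = 2/2 = 1.0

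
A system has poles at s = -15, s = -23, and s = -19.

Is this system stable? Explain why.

All poles are in the left half-plane. System is stable.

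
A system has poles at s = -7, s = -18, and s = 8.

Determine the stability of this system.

Pole(s) at s = 8 are not in the left half-plane. System is unstable.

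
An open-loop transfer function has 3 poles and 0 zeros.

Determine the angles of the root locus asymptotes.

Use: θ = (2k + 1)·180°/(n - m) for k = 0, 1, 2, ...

n - m = 3 - 0 = 3. Angles: θk = (2k + 1)·180°/3 = 60°, 180°, 300°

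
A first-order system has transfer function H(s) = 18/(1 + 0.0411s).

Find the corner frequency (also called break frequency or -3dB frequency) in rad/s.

Corner frequency = 1/τ = 1/0.0411 = 24.331 rad/s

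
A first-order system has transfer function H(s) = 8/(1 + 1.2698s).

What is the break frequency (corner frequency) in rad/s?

Corner frequency = 1/τ = 1/1.2698 = 0.788 rad/s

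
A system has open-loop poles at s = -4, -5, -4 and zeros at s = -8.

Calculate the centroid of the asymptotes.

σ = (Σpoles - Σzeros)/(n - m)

σ = (Σpoles - Σzeros)/(n - m) = (-13 - (-8))/(3 - 1) = -5/2 = -2.5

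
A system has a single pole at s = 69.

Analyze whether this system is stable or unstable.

Pole at s = 69 is in the right half-plane. Unstable.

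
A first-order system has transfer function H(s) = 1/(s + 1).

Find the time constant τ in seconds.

For H(s) = 1/(s + 1/τ), the pole is at -1/τ = -1, so τ = 1/1 = 1 s.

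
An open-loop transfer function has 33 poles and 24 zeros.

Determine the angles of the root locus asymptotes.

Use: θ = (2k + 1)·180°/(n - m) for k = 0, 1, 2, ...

n - m = 33 - 24 = 9. Angles: θk = (2k + 1)·180°/9 = 20°, 60°, 100°, 140°, 180°, 220°, 260°, 300°, 340°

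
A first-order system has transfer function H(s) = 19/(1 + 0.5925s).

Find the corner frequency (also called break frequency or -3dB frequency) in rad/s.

Corner frequency = 1/τ = 1/0.5925 = 1.688 rad/s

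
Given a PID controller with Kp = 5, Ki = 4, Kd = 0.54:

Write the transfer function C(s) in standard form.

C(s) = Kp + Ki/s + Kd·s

Substituting values: C(s) = 5 + 4/s + 0.54s = (0.54s² + 5s + 4)/s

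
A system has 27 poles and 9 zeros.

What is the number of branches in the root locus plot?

Root locus has n branches where n = number of poles = 27.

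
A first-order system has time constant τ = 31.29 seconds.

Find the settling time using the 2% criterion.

For first-order system, 2% settling time ≈ 4τ = 4 × 31.29 = 125.16 s.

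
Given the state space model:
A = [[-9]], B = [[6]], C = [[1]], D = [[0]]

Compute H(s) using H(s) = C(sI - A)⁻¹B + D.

(sI - A)⁻¹ = 1/(s + 9). H(s) = 1 × 6/(s + 9) + 0 = 6/(s + 9).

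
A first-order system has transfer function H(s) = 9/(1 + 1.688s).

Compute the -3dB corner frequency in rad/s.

Corner frequency = 1/τ = 1/1.688 = 0.592 rad/s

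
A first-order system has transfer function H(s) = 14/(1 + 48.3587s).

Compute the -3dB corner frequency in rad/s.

Corner frequency = 1/τ = 1/48.3587 = 0.021 rad/s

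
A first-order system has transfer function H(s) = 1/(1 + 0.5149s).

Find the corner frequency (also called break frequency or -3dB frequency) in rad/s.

Corner frequency = 1/τ = 1/0.5149 = 1.942 rad/s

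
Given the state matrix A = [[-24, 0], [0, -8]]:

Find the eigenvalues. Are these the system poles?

For diagonal matrix, eigenvalues are diagonal entries: λ₁ = -24, λ₂ = -8. Eigenvalues of A = system poles.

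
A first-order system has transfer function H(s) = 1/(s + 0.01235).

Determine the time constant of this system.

For H(s) = 1/(s + 1/τ), the pole is at -1/τ = -0.01235, so τ = 1/0.01235 = 80.97 s.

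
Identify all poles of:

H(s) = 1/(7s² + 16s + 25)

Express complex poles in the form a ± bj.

Discriminant = 16² - 4×7×25 = 256 - 700 = -444 < 0, so the poles are a complex conjugate pair s = (-16 ± j√444)/(2×7). Real part = -16/(2×7) = -16/14 ≈ -1.1429; imaginary part = ±√444/(2×7) ≈ 1.5051. Poles: s = -1.1429 ± 1.5051j.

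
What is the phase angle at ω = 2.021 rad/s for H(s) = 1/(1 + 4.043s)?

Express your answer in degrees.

Phase = -arctan(ωτ) = -arctan(2.021 × 4.043) = -83.0°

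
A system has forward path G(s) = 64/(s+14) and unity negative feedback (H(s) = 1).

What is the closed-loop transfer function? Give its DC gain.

T(s) = G/(1+GH) = [64/(s+14)] / [1 + 64/(s+14)] = 64/(s+14+64) = 64/(s+78). DC gain = 64/78 = 0.8205.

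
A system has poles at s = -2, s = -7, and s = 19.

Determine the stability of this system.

Pole(s) at s = 19 are not in the left half-plane. System is unstable.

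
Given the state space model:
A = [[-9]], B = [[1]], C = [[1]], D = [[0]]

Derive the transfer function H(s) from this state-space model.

(sI - A)⁻¹ = 1/(s + 9). H(s) = 1 × 1/(s + 9) + 0 = 1/(s + 9).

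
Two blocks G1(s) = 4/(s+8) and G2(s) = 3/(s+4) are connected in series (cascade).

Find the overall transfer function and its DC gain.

Series: multiply transfer functions. G_eq = 4/(s+8) × 3/(s+4) = 12/((s+8)(s+4)). DC gain = 12/(8×4) = 0.375.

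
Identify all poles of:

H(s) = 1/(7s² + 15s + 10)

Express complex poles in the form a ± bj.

Discriminant = 15² - 4×7×10 = 225 - 280 = -55 < 0, so the poles are a complex conjugate pair s = (-15 ± j√55)/(2×7). Real part = -15/(2×7) = -15/14 ≈ -1.0714; imaginary part = ±√55/(2×7) ≈ 0.5297. Poles: s = -1.0714 ± 0.5297j.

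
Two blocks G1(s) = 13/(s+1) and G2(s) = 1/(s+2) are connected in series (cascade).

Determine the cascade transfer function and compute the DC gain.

Series: multiply transfer functions. G_eq = 13/(s+1) × 1/(s+2) = 13/((s+1)(s+2)). DC gain = 13/(1×2) = 6.5.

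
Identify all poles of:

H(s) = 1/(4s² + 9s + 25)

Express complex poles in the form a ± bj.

Discriminant = 9² - 4×4×25 = 81 - 400 = -319 < 0, so the poles are a complex conjugate pair s = (-9 ± j√319)/(2×4). Real part = -9/(2×4) = -9/8 = -1.125; imaginary part = ±√319/(2×4) ≈ 2.2326. Poles: s = -1.125 ± 2.2326j.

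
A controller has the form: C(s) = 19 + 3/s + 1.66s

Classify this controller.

This is a Proportional-Integral-Derivative (PID) controller.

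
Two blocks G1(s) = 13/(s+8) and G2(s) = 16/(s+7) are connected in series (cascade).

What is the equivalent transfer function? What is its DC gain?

Series: multiply transfer functions. G_eq = 13/(s+8) × 16/(s+7) = 208/((s+8)(s+7)). DC gain = 208/(8×7) = 3.7143.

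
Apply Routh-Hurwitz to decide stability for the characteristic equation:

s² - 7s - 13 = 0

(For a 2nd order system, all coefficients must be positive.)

Coefficients: 1, -7, -13. b=-7, c=-13 not positive, so system is unstable.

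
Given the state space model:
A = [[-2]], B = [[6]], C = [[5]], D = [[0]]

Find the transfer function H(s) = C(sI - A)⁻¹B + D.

(sI - A)⁻¹ = 1/(s + 2). H(s) = 5 × 6/(s + 2) + 0 = 30/(s + 2).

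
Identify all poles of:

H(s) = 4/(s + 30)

Pole is where denominator = 0: s + 30 = 0, so s = -30.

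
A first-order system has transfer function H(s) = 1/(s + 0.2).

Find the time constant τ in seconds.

For H(s) = 1/(s + 1/τ), the pole is at -1/τ = -0.2, so τ = 1/0.2 = 5 s.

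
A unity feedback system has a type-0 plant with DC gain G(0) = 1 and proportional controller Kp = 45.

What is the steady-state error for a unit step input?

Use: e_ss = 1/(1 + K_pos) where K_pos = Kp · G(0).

K_pos = Kp · G(0) = 45 × 1 = 45. e_ss = 1/(1 + 45) = 0.0217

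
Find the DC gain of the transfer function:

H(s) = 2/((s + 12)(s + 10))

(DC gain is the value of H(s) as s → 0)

DC gain = H(0) = 2/(12 × 10) = 2/120 = 0.0167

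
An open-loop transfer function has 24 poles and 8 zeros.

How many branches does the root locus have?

Root locus has n branches where n = number of poles = 24.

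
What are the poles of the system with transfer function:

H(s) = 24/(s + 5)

Pole is where denominator = 0: s + 5 = 0, so s = -5.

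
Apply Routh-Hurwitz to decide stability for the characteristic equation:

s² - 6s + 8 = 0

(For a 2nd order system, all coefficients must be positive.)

Coefficients: 1, -6, 8. b=-6 not positive, so system is unstable.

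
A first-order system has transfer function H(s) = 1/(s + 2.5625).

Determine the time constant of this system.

For H(s) = 1/(s + 1/τ), the pole is at -1/τ = -2.5625, so τ = 1/2.5625 = 0.3902 s.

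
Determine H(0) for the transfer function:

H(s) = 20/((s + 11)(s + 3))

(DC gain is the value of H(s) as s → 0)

DC gain = H(0) = 20/(11 × 3) = 20/33 = 0.6061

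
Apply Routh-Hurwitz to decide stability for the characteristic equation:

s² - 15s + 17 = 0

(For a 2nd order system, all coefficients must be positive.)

Coefficients: 1, -15, 17. b=-15 not positive, so system is unstable.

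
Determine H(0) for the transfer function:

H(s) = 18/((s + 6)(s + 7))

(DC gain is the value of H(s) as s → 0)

DC gain = H(0) = 18/(6 × 7) = 18/42 = 0.4286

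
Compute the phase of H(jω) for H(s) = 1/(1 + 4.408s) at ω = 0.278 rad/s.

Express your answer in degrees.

Phase = -arctan(ωτ) = -arctan(0.278 × 4.408) = -50.8°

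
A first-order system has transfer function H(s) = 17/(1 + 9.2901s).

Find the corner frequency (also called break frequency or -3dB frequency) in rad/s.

Corner frequency = 1/τ = 1/9.2901 = 0.108 rad/s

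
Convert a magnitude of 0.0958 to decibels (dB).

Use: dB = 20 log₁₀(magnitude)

dB = 20 log₁₀(0.0958) = -20.4 dB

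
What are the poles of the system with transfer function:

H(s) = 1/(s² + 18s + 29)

Discriminant = 18² - 4×1×29 = 324 - 116 = 208 > 0, so two distinct real poles. Using quadratic formula: s = (-18 ± √208)/(2×1) = (-18 ± √208)/2, with √208 ≈ 14.4222. s₁ ≈ -1.7889, s₂ ≈ -16.2111. Poles: s₁ = -1.7889, s₂ = -16.2111.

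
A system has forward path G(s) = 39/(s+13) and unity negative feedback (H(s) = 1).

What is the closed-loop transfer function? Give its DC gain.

T(s) = G/(1+GH) = [39/(s+13)] / [1 + 39/(s+13)] = 39/(s+13+39) = 39/(s+52). DC gain = 39/52 = 0.75.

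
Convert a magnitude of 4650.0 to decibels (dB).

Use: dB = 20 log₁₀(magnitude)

dB = 20 log₁₀(4650.0) = 73.3 dB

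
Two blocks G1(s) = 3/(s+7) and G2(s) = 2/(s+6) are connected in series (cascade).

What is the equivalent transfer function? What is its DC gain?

Series: multiply transfer functions. G_eq = 3/(s+7) × 2/(s+6) = 6/((s+7)(s+6)). DC gain = 6/(7×6) = 0.1429.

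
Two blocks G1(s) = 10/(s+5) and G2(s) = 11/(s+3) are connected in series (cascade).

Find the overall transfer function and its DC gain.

Series: multiply transfer functions. G_eq = 10/(s+5) × 11/(s+3) = 110/((s+5)(s+3)). DC gain = 110/(5×3) = 7.3333.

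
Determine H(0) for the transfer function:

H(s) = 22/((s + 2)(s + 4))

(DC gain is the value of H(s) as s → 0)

DC gain = H(0) = 22/(2 × 4) = 22/8 = 2.75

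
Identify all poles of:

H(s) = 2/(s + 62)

Pole is where denominator = 0: s + 62 = 0, so s = -62.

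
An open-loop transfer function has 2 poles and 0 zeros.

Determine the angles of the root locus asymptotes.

n - m = 2 - 0 = 2. Angles: θk = (2k + 1)·180°/2 = 90°, 270°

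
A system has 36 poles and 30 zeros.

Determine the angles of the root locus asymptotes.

n - m = 36 - 30 = 6. Angles: θk = (2k + 1)·180°/6 = 30°, 90°, 150°, 210°, 270°, 330°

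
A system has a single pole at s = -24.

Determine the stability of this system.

Pole at s = -24 is in the left half-plane. Stable.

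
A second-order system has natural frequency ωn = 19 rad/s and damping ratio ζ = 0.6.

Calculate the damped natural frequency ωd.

ωd = ωn√(1 - ζ²) = 19√(1 - 0.6²) = 15.2 rad/s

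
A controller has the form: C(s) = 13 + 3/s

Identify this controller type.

This is a Proportional-Integral (PI) controller.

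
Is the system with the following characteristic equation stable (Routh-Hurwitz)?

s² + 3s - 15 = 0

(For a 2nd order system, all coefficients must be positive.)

Coefficients: 1, 3, -15. c=-15 not positive, so system is unstable.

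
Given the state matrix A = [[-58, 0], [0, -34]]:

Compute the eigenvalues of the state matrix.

For diagonal matrix, eigenvalues are diagonal entries: λ₁ = -58, λ₂ = -34.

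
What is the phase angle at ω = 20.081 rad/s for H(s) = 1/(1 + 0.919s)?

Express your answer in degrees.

Phase = -arctan(ωτ) = -arctan(20.081 × 0.919) = -86.9°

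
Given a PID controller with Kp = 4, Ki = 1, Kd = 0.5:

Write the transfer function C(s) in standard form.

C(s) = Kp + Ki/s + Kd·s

Substituting values: C(s) = 4 + 1/s + 0.5s = (0.5s² + 4s + 1)/s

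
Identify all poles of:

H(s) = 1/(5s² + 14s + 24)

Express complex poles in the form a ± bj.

Discriminant = 14² - 4×5×24 = 196 - 480 = -284 < 0, so the poles are a complex conjugate pair s = (-14 ± j√284)/(2×5). Real part = -14/(2×5) = -14/10 = -1.4; imaginary part = ±√284/(2×5) ≈ 1.6852. Poles: s = -1.4 ± 1.6852j.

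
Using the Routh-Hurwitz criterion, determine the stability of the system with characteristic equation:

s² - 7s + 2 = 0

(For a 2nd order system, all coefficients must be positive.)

Coefficients: 1, -7, 2. b=-7 not positive, so system is unstable.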